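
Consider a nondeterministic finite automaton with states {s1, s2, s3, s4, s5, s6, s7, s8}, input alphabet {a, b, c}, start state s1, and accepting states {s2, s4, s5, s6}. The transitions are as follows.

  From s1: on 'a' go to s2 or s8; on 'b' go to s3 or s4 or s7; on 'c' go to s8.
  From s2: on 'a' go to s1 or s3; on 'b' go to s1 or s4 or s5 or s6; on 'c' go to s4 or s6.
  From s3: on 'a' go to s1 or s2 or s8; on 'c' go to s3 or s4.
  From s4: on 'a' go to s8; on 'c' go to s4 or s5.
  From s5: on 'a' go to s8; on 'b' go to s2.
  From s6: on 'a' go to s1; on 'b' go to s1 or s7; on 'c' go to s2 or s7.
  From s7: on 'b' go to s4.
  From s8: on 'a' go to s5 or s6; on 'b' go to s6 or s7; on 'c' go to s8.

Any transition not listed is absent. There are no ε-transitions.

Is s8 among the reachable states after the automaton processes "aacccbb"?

No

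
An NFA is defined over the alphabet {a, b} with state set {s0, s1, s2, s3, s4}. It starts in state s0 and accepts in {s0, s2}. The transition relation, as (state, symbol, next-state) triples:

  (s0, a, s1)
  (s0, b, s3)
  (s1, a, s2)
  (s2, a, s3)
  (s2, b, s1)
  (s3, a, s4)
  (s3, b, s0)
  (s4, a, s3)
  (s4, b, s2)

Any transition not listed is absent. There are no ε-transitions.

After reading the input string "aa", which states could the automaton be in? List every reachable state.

{s2}

Start in {s0}.
Read 'a': {s0} → {s1}.
Read 'a': {s1} → {s2}.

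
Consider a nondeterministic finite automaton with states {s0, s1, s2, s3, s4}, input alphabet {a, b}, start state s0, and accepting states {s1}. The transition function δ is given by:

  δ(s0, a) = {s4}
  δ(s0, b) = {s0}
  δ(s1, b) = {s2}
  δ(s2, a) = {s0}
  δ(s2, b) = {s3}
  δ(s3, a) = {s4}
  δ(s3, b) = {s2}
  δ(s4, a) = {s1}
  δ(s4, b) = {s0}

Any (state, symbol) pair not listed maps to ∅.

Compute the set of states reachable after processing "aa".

{s1}

Start in {s0}.
Read 'a': {s0} → {s4}.
Read 'a': {s4} → {s1}.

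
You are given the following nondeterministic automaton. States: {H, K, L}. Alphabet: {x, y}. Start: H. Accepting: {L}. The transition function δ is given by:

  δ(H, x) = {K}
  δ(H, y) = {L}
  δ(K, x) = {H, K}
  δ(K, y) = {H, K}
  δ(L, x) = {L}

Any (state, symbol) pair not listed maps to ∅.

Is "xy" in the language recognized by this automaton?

Start in {H}.
Read 'x': {H} → {K}.
Read 'y': {K} → {H, K}.
The final set {H, K} contains no accepting state.

No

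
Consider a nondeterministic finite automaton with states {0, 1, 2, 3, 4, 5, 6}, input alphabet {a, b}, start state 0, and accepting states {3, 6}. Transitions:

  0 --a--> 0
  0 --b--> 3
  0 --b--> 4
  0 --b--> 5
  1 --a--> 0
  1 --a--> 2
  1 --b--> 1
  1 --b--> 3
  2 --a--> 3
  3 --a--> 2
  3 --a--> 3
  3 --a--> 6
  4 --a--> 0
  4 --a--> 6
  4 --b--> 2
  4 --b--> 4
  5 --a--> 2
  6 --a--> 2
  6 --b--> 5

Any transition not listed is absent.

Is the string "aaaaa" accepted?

Start in {0}.
Read 'a': 0→{0}; now {0}.
Read 'a': 0→{0}; now {0}.
Read 'a': 0→{0}; now {0}.
Read 'a': 0→{0}; now {0}.
Read 'a': 0→{0}; now {0}.
The final set {0} contains no accepting state.

No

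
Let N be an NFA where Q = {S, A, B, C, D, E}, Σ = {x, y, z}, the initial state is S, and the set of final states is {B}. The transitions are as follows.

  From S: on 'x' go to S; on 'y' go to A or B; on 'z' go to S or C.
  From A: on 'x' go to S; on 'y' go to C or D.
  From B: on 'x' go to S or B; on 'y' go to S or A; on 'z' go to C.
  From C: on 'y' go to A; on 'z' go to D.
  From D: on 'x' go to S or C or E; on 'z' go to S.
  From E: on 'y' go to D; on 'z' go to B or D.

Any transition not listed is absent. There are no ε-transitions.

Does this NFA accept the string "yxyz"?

Start in {S}.
Read 'y': S→{A, B}; now {A, B}.
Read 'x': A→{S}, B→{S, B}; now {S, B}.
Read 'y': S→{A, B}, B→{S, A}; now {S, A, B}.
Read 'z': S→{S, C}, A→∅, B→{C}; now {S, C}.
The final set {S, C} contains no accepting state.

No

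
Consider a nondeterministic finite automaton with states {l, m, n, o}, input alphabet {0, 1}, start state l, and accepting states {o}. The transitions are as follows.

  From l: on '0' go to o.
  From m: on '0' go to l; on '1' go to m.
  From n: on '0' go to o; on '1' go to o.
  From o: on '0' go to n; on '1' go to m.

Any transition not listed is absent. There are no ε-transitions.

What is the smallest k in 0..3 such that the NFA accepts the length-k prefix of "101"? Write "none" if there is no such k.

none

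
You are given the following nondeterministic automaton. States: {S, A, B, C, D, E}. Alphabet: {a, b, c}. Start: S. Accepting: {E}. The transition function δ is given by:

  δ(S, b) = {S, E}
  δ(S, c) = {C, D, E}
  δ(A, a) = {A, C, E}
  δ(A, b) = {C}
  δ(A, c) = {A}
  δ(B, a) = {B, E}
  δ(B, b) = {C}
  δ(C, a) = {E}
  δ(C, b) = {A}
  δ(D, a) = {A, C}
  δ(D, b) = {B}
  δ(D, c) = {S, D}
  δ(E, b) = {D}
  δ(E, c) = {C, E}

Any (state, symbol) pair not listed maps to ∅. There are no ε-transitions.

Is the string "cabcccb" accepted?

Yes

Start in {S}.
Read 'c': {S} → {C, D, E}.
Read 'a': {C, D, E} → {A, C, E}.
Read 'b': {A, C, E} → {A, C, D}.
Read 'c': {A, C, D} → {S, A, D}.
Read 'c': {S, A, D} → {S, A, C, D, E}.
Read 'c': {S, A, C, D, E} → {S, A, C, D, E}.
Read 'b': {S, A, C, D, E} → {S, A, B, C, D, E}.
The final set {S, A, B, C, D, E} contains the accepting state E.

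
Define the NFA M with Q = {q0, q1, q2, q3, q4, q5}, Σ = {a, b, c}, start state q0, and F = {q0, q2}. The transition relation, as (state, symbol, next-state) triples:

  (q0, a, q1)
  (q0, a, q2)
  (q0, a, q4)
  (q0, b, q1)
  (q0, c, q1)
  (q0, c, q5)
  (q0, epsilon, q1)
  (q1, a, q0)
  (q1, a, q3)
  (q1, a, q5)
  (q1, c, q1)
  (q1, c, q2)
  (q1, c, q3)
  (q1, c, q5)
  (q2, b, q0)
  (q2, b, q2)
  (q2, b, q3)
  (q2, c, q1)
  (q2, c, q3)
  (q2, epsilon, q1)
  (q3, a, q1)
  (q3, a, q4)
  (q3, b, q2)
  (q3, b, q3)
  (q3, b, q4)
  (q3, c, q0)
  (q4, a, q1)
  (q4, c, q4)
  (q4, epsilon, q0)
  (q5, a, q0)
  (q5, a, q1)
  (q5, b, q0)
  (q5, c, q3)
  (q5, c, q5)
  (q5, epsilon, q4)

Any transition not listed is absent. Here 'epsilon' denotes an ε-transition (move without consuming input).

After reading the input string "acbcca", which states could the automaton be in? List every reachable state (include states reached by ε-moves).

Start: ε-closure({q0}) = {q0, q1}.
Read 'a': q0→{q1, q2, q4}, q1→{q0, q3, q5}; now {q0, q1, q2, q3, q4, q5}.
Read 'c': q0→{q1, q5}, q1→{q1, q2, q3, q5}, q2→{q1, q3}, q3→{q0}, q4→{q4}, q5→{q3, q5}; now {q0, q1, q2, q3, q4, q5}.
Read 'b': q0→{q1}, q1→∅, q2→{q0, q2, q3}, q3→{q2, q3, q4}, q4→∅, q5→{q0}; now {q0, q1, q2, q3, q4}.
Read 'c': q0→{q1, q5}, q1→{q1, q2, q3, q5}, q2→{q1, q3}, q3→{q0}, q4→{q4}; now {q0, q1, q2, q3, q4, q5}.
Read 'c': q0→{q1, q5}, q1→{q1, q2, q3, q5}, q2→{q1, q3}, q3→{q0}, q4→{q4}, q5→{q3, q5}; now {q0, q1, q2, q3, q4, q5}.
Read 'a': q0→{q1, q2, q4}, q1→{q0, q3, q5}, q2→∅, q3→{q1, q4}, q4→{q1}, q5→{q0, q1}; now {q0, q1, q2, q3, q4, q5}.

{q0, q1, q2, q3, q4, q5}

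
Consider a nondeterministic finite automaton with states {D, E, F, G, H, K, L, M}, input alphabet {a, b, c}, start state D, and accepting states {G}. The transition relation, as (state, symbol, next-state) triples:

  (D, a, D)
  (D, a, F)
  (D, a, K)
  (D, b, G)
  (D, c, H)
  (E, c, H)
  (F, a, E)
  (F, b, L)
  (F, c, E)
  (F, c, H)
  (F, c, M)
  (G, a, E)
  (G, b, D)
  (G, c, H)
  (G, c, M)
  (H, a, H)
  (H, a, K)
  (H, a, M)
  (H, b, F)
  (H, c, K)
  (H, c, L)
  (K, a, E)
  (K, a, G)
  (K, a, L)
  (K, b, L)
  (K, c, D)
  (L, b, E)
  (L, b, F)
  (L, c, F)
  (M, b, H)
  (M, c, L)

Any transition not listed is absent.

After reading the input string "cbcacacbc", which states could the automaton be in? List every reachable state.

Start in {D}.
Read 'c': D→{H}; now {H}.
Read 'b': H→{F}; now {F}.
Read 'c': F→{E, H, M}; now {E, H, M}.
Read 'a': E→∅, H→{H, K, M}, M→∅; now {H, K, M}.
Read 'c': H→{K, L}, K→{D}, M→{L}; now {D, K, L}.
Read 'a': D→{D, F, K}, K→{E, G, L}, L→∅; now {D, E, F, G, K, L}.
Read 'c': D→{H}, E→{H}, F→{E, H, M}, G→{H, M}, K→{D}, L→{F}; now {D, E, F, H, M}.
Read 'b': D→{G}, E→∅, F→{L}, H→{F}, M→{H}; now {F, G, H, L}.
Read 'c': F→{E, H, M}, G→{H, M}, H→{K, L}, L→{F}; now {E, F, H, K, L, M}.

{E, F, H, K, L, M}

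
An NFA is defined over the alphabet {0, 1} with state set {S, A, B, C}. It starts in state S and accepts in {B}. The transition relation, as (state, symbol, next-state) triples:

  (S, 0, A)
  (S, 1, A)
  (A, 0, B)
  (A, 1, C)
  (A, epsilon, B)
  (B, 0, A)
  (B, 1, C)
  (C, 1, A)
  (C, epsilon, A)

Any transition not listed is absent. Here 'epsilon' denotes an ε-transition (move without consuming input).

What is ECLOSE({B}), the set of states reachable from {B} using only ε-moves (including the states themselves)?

{B}

Begin with {B}.
No ε-moves leave this set, so the closure equals the set itself.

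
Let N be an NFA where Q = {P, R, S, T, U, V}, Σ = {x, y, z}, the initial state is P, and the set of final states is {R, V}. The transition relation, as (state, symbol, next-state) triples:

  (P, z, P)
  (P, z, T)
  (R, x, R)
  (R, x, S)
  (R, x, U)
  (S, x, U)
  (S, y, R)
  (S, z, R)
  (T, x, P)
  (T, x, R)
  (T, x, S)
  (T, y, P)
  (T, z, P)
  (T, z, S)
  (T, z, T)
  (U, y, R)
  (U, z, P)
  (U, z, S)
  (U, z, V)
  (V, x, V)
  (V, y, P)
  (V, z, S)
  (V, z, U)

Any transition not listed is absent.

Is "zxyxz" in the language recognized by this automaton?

Start in {P}.
Read 'z': {P} → {P, T}.
Read 'x': {P, T} → {P, R, S}.
Read 'y': {P, R, S} → {R}.
Read 'x': {R} → {R, S, U}.
Read 'z': {R, S, U} → {P, R, S, V}.
The final set {P, R, S, V} contains the accepting states R, V.

Yes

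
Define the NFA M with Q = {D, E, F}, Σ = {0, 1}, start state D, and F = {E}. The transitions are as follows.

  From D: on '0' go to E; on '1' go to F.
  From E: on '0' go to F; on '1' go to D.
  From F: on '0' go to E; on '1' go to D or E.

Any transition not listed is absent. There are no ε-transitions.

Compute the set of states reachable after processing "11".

Start in {D}.
Read '1': D→{F}; now {F}.
Read '1': F→{D, E}; now {D, E}.

{D, E}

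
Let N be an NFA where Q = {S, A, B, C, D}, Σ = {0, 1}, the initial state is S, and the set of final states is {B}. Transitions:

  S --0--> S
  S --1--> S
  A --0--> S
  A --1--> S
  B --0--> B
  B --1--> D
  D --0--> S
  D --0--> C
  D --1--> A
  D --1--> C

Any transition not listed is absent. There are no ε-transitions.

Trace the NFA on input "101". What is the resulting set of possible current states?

{S}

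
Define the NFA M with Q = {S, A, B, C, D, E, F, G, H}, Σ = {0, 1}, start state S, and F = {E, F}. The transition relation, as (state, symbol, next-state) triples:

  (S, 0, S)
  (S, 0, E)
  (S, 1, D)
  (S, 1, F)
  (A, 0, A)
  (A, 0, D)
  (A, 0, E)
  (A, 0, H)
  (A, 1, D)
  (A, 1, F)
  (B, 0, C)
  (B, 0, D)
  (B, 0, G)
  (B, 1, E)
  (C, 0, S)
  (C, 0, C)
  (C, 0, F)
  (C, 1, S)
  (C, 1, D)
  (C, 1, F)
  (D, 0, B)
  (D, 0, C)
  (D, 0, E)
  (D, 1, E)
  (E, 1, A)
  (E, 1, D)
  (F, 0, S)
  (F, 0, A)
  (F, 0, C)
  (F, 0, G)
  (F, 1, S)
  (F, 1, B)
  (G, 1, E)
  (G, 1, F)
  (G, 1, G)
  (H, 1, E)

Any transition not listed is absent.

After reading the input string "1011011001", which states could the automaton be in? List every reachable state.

{S, A, B, D, E, F, G}

Start in {S}.
Read '1': {S} → {D, F}.
Read '0': {D, F} → {S, A, B, C, E, G}.
Read '1': {S, A, B, C, E, G} → {S, A, D, E, F, G}.
Read '1': {S, A, D, E, F, G} → {S, A, B, D, E, F, G}.
Read '0': {S, A, B, D, E, F, G} → {S, A, B, C, D, E, G, H}.
Read '1': {S, A, B, C, D, E, G, H} → {S, A, D, E, F, G}.
Read '1': {S, A, D, E, F, G} → {S, A, B, D, E, F, G}.
Read '0': {S, A, B, D, E, F, G} → {S, A, B, C, D, E, G, H}.
Read '0': {S, A, B, C, D, E, G, H} → {S, A, B, C, D, E, F, G, H}.
Read '1': {S, A, B, C, D, E, F, G, H} → {S, A, B, D, E, F, G}.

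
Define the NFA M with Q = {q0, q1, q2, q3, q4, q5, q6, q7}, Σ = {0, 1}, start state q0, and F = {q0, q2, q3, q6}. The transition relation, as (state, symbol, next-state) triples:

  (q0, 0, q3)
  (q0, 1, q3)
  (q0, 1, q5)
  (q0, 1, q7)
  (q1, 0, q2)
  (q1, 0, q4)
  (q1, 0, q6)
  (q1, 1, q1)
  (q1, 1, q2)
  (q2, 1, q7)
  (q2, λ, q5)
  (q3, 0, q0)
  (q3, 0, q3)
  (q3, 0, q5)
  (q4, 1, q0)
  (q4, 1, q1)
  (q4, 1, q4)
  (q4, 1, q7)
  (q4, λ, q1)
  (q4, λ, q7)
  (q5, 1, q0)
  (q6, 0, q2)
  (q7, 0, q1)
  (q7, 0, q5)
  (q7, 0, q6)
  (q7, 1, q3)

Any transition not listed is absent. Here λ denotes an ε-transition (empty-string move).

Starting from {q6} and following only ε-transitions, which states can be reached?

{q6}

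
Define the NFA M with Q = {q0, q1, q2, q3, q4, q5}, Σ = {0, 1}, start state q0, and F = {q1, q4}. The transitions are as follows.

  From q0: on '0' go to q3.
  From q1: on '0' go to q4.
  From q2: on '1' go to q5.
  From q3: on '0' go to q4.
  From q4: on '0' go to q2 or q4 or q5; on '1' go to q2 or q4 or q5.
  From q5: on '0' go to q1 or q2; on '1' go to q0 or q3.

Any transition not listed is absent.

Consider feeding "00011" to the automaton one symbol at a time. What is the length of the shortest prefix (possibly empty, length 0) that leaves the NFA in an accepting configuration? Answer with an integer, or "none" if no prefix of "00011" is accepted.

2

Start in {q0}.
Read '0': {q0} → {q3}.
Read '0': {q3} → {q4}.
None of the earlier sets intersect F, but {q4} does.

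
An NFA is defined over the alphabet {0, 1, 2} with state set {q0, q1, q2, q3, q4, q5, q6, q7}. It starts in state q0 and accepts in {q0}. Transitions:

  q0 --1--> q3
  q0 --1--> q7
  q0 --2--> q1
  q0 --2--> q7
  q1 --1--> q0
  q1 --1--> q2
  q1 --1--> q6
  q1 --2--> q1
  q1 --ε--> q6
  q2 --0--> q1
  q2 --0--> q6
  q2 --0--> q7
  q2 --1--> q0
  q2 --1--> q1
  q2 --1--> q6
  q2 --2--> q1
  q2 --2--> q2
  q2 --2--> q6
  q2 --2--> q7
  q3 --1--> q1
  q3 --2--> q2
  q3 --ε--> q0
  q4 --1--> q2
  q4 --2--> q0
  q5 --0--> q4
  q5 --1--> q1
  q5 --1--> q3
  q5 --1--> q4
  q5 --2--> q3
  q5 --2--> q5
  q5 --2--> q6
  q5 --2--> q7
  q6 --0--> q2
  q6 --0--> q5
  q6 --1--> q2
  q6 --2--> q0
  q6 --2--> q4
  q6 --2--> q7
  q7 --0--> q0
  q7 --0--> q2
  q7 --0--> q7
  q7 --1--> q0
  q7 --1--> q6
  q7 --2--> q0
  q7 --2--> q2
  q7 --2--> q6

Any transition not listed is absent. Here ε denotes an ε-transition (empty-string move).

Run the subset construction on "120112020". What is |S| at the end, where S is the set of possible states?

7

Start in {q0}.
Read '1': q0→{q3, q7}; union {q3, q7}; ε-closure = {q0, q3, q7}.
Read '2': q0→{q1, q7}, q3→{q2}, q7→{q0, q2, q6}; now {q0, q1, q2, q6, q7}.
Read '0': q0→∅, q1→∅, q2→{q1, q6, q7}, q6→{q2, q5}, q7→{q0, q2, q7}; now {q0, q1, q2, q5, q6, q7}.
Read '1': q0→{q3, q7}, q1→{q0, q2, q6}, q2→{q0, q1, q6}, q5→{q1, q3, q4}, q6→{q2}, q7→{q0, q6}; now {q0, q1, q2, q3, q4, q6, q7}.
Read '1': q0→{q3, q7}, q1→{q0, q2, q6}, q2→{q0, q1, q6}, q3→{q1}, q4→{q2}, q6→{q2}, q7→{q0, q6}; now {q0, q1, q2, q3, q6, q7}.
Read '2': q0→{q1, q7}, q1→{q1}, q2→{q1, q2, q6, q7}, q3→{q2}, q6→{q0, q4, q7}, q7→{q0, q2, q6}; now {q0, q1, q2, q4, q6, q7}.
Read '0': q0→∅, q1→∅, q2→{q1, q6, q7}, q4→∅, q6→{q2, q5}, q7→{q0, q2, q7}; now {q0, q1, q2, q5, q6, q7}.
Read '2': q0→{q1, q7}, q1→{q1}, q2→{q1, q2, q6, q7}, q5→{q3, q5, q6, q7}, q6→{q0, q4, q7}, q7→{q0, q2, q6}; now {q0, q1, q2, q3, q4, q5, q6, q7}.
Read '0': q0→∅, q1→∅, q2→{q1, q6, q7}, q3→∅, q4→∅, q5→{q4}, q6→{q2, q5}, q7→{q0, q2, q7}; now {q0, q1, q2, q4, q5, q6, q7}.
That set has 7 states.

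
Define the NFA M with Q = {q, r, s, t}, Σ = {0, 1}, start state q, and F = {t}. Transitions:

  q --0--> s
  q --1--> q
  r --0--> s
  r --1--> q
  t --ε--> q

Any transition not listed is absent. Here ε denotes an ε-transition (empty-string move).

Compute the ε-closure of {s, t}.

{q, s, t}

Begin with {s, t}.
ε-move t → q; add q.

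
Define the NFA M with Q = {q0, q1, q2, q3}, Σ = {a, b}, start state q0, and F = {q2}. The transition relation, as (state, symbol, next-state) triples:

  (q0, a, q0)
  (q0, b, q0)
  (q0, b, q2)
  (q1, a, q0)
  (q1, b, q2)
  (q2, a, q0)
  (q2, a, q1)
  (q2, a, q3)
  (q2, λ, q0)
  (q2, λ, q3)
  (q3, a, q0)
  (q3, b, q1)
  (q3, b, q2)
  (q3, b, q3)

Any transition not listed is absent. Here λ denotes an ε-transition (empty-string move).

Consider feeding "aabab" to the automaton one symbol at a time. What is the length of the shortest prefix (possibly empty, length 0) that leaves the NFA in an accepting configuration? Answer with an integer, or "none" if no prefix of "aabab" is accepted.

3

Start in {q0}.
Read 'a': q0→{q0}; now {q0}.
Read 'a': q0→{q0}; now {q0}.
Read 'b': q0→{q0, q2}; union {q0, q2}; ε-closure = {q0, q2, q3}.
None of the earlier sets intersect F, but {q0, q2, q3} does.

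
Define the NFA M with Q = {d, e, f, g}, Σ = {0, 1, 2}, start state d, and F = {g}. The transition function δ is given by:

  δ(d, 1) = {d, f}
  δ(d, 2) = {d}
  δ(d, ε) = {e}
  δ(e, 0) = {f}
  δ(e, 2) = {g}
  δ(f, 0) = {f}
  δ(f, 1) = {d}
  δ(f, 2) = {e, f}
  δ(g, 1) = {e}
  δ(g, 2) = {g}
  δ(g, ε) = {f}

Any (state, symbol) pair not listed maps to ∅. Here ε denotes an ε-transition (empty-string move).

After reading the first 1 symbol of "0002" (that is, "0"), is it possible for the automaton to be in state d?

Start: ε-closure({d}) = {d, e}.
Read '0': d→∅, e→{f}; now {f}.
State d is not in {f}.

No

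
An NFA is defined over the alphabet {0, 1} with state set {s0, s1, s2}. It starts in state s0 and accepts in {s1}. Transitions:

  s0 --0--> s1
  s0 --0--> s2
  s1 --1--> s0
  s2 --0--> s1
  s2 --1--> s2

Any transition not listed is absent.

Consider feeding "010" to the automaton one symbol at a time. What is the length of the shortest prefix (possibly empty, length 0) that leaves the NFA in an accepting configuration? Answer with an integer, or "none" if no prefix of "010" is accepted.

1

Start in {s0}.
Read '0': s0→{s1, s2}; now {s1, s2}.
None of the earlier sets intersect F, but {s1, s2} does.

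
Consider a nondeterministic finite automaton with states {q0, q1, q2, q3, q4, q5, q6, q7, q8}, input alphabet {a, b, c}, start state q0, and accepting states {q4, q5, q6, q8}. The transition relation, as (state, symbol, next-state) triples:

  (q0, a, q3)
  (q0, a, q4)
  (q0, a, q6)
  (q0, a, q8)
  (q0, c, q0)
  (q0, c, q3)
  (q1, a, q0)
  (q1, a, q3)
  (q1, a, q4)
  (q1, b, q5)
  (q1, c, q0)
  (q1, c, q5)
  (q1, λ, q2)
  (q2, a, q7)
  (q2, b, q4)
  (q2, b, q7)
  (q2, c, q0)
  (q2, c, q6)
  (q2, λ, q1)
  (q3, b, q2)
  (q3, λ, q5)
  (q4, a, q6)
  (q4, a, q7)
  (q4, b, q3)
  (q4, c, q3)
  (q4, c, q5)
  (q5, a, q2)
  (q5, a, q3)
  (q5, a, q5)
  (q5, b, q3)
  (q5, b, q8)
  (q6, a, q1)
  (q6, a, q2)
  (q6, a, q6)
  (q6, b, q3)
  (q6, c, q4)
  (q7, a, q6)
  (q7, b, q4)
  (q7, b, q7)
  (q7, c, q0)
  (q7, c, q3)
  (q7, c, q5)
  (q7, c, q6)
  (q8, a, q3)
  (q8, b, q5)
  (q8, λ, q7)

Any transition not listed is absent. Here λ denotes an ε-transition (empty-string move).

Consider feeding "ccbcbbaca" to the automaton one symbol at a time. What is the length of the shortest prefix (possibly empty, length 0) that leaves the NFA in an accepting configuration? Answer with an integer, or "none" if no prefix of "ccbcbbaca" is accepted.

1

Start in {q0}.
Read 'c': {q0} → {q0, q3, q5}.
None of the earlier sets intersect F, but {q0, q3, q5} does.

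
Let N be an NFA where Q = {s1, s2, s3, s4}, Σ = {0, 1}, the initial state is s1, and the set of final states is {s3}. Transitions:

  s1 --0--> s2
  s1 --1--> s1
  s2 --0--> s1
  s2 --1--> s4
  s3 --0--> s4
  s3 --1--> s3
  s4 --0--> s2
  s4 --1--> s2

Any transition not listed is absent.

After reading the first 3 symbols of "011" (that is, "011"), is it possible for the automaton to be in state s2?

Start in {s1}.
Read '0': {s1} → {s2}.
Read '1': {s2} → {s4}.
Read '1': {s4} → {s2}.
State s2 is in {s2}.

Yes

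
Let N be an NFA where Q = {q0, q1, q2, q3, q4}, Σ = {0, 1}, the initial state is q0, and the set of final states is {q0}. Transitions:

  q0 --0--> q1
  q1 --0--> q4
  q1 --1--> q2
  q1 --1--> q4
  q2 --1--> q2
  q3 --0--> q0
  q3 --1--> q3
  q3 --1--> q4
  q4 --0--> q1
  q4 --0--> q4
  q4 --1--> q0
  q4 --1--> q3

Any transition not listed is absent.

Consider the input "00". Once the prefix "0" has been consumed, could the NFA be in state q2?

Start in {q0}.
Read '0': {q0} → {q1}.
State q2 is not in {q1}.

No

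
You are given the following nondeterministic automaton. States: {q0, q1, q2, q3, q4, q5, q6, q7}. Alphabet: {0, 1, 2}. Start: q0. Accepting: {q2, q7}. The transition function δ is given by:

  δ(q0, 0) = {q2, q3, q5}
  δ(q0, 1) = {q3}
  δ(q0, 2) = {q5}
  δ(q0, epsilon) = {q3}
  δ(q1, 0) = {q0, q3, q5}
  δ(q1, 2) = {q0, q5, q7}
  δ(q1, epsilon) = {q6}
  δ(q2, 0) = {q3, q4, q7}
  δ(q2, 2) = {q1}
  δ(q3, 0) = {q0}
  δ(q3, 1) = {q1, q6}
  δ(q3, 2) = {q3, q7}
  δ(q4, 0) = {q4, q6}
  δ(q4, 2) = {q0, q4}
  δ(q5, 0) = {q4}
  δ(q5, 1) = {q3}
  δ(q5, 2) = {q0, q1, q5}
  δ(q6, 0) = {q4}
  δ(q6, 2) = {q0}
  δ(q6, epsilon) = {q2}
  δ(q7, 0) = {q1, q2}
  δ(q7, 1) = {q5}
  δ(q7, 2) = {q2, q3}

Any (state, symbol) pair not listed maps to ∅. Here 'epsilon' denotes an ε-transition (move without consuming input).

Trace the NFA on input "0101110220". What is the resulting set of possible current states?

Start: ε-closure({q0}) = {q0, q3}.
Read '0': q0→{q2, q3, q5}, q3→{q0}; now {q0, q2, q3, q5}.
Read '1': q0→{q3}, q2→∅, q3→{q1, q6}, q5→{q3}; union {q1, q3, q6}; ε-closure = {q1, q2, q3, q6}.
Read '0': q1→{q0, q3, q5}, q2→{q3, q4, q7}, q3→{q0}, q6→{q4}; now {q0, q3, q4, q5, q7}.
Read '1': q0→{q3}, q3→{q1, q6}, q4→∅, q5→{q3}, q7→{q5}; union {q1, q3, q5, q6}; ε-closure = {q1, q2, q3, q5, q6}.
Read '1': q1→∅, q2→∅, q3→{q1, q6}, q5→{q3}, q6→∅; union {q1, q3, q6}; ε-closure = {q1, q2, q3, q6}.
Read '1': q1→∅, q2→∅, q3→{q1, q6}, q6→∅; union {q1, q6}; ε-closure = {q1, q2, q6}.
Read '0': q1→{q0, q3, q5}, q2→{q3, q4, q7}, q6→{q4}; now {q0, q3, q4, q5, q7}.
Read '2': q0→{q5}, q3→{q3, q7}, q4→{q0, q4}, q5→{q0, q1, q5}, q7→{q2, q3}; union {q0, q1, q2, q3, q4, q5, q7}; ε-closure = {q0, q1, q2, q3, q4, q5, q6, q7}.
Read '2': q0→{q5}, q1→{q0, q5, q7}, q2→{q1}, q3→{q3, q7}, q4→{q0, q4}, q5→{q0, q1, q5}, q6→{q0}, q7→{q2, q3}; union {q0, q1, q2, q3, q4, q5, q7}; ε-closure = {q0, q1, q2, q3, q4, q5, q6, q7}.
Read '0': q0→{q2, q3, q5}, q1→{q0, q3, q5}, q2→{q3, q4, q7}, q3→{q0}, q4→{q4, q6}, q5→{q4}, q6→{q4}, q7→{q1, q2}; now {q0, q1, q2, q3, q4, q5, q6, q7}.

{q0, q1, q2, q3, q4, q5, q6, q7}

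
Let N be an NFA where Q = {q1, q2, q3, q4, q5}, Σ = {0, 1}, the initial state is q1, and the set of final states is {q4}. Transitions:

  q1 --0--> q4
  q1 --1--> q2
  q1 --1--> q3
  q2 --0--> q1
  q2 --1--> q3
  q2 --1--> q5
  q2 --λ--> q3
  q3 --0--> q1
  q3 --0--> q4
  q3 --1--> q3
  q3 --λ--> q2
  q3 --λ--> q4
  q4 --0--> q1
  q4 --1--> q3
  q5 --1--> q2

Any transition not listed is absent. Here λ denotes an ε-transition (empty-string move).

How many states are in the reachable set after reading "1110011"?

4

Start in {q1}.
Read '1': {q1} → {q2, q3, q4}.
Read '1': {q2, q3, q4} → {q2, q3, q4, q5}.
Read '1': {q2, q3, q4, q5} → {q2, q3, q4, q5}.
Read '0': {q2, q3, q4, q5} → {q1, q4}.
Read '0': {q1, q4} → {q1, q4}.
Read '1': {q1, q4} → {q2, q3, q4}.
Read '1': {q2, q3, q4} → {q2, q3, q4, q5}.
That set has 4 states.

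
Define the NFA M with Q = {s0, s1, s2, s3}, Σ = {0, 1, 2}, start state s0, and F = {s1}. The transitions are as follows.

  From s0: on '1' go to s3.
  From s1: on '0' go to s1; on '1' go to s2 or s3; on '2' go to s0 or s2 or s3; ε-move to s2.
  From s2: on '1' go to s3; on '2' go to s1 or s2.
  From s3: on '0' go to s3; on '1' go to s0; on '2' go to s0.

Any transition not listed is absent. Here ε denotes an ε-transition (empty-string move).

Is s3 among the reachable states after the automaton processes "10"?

Start in {s0}.
Read '1': {s0} → {s3}.
Read '0': {s3} → {s3}.
State s3 is in {s3}.

Yes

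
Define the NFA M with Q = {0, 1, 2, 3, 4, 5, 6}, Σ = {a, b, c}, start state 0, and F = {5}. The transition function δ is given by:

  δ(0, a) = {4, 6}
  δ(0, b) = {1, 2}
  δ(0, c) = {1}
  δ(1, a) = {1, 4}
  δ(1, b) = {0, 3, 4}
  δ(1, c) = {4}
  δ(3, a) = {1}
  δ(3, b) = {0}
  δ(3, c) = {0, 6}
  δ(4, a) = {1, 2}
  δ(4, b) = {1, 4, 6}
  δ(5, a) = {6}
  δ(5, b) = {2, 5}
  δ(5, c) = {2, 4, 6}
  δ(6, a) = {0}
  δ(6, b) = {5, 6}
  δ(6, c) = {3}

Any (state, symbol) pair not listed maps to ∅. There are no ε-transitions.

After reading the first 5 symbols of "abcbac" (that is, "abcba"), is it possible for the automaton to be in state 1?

Start in {0}.
Read 'a': 0→{4, 6}; now {4, 6}.
Read 'b': 4→{1, 4, 6}, 6→{5, 6}; now {1, 4, 5, 6}.
Read 'c': 1→{4}, 4→∅, 5→{2, 4, 6}, 6→{3}; now {2, 3, 4, 6}.
Read 'b': 2→∅, 3→{0}, 4→{1, 4, 6}, 6→{5, 6}; now {0, 1, 4, 5, 6}.
Read 'a': 0→{4, 6}, 1→{1, 4}, 4→{1, 2}, 5→{6}, 6→{0}; now {0, 1, 2, 4, 6}.
State 1 is in {0, 1, 2, 4, 6}.

Yes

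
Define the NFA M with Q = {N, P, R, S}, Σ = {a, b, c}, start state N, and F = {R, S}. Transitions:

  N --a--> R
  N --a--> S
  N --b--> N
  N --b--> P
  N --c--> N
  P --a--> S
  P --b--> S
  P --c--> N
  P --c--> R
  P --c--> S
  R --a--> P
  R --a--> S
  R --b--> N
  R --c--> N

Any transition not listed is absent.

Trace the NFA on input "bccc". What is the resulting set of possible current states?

{N}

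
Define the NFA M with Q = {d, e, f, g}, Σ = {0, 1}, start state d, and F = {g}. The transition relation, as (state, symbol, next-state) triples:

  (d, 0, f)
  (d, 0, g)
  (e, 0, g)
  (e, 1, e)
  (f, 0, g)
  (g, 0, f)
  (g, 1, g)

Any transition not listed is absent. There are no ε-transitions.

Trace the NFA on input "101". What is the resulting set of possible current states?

∅

Start in {d}.
Read '1': {d} → ∅.
The set is empty and remains empty for the remaining 2 symbols.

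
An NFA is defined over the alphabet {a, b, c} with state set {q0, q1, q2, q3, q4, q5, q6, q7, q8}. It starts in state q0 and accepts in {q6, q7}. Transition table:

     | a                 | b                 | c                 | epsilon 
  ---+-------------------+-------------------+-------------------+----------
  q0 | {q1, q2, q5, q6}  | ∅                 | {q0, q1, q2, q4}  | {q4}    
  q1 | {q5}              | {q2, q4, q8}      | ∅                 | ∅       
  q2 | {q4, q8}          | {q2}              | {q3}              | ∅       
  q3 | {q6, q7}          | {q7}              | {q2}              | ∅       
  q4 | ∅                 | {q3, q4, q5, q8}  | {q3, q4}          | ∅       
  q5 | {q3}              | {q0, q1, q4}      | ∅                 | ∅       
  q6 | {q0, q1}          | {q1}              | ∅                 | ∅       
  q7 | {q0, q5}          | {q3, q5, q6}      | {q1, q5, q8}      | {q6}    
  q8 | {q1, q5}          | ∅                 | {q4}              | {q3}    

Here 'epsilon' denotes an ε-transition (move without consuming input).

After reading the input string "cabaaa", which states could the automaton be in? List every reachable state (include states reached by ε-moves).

Start: ε-closure({q0}) = {q0, q4}.
Read 'c': {q0, q4} → {q0, q1, q2, q3, q4}.
Read 'a': {q0, q1, q2, q3, q4} → {q1, q2, q3, q4, q5, q6, q7, q8}.
Read 'b': {q1, q2, q3, q4, q5, q6, q7, q8} → {q0, q1, q2, q3, q4, q5, q6, q7, q8}.
Read 'a': {q0, q1, q2, q3, q4, q5, q6, q7, q8} → {q0, q1, q2, q3, q4, q5, q6, q7, q8}.
Read 'a': {q0, q1, q2, q3, q4, q5, q6, q7, q8} → {q0, q1, q2, q3, q4, q5, q6, q7, q8}.
Read 'a': {q0, q1, q2, q3, q4, q5, q6, q7, q8} → {q0, q1, q2, q3, q4, q5, q6, q7, q8}.

{q0, q1, q2, q3, q4, q5, q6, q7, q8}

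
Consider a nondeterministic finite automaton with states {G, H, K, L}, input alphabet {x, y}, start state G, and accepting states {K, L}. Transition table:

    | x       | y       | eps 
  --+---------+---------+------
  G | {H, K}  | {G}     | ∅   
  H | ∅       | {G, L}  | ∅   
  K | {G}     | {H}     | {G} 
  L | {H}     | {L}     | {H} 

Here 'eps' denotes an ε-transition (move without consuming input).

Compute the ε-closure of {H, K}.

Begin with {H, K}.
ε-move K → G; add G.

{G, H, K}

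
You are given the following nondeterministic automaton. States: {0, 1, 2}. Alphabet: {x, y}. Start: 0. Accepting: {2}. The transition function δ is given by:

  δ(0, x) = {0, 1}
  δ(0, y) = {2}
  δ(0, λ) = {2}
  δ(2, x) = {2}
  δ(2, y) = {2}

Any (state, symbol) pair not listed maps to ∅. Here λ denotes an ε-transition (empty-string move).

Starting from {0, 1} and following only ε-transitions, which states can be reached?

Begin with {0, 1}.
ε-move 0 → 2; add 2.

{0, 1, 2}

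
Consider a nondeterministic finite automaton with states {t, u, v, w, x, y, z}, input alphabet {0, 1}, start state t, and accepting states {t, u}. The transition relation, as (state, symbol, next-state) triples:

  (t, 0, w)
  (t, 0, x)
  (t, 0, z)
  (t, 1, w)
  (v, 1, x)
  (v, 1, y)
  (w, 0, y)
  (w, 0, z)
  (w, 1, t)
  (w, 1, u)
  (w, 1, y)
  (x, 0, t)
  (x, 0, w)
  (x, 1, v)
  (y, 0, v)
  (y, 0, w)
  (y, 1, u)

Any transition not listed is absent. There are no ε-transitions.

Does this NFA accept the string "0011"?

Start in {t}.
Read '0': t→{w, x, z}; now {w, x, z}.
Read '0': w→{y, z}, x→{t, w}, z→∅; now {t, w, y, z}.
Read '1': t→{w}, w→{t, u, y}, y→{u}, z→∅; now {t, u, w, y}.
Read '1': t→{w}, u→∅, w→{t, u, y}, y→{u}; now {t, u, w, y}.
The final set {t, u, w, y} contains the accepting states t, u.

Yes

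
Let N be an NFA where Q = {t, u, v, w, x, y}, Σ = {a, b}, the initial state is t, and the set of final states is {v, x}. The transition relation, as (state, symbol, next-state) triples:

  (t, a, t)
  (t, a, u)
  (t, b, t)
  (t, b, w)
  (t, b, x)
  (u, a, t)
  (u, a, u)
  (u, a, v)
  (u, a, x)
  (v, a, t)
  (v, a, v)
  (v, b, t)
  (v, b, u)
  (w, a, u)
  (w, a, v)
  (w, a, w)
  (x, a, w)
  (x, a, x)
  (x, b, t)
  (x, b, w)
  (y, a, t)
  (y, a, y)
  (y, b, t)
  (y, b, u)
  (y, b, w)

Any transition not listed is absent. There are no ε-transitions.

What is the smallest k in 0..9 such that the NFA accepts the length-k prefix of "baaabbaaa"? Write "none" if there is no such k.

1

Start in {t}.
Read 'b': {t} → {t, w, x}.
None of the earlier sets intersect F, but {t, w, x} does.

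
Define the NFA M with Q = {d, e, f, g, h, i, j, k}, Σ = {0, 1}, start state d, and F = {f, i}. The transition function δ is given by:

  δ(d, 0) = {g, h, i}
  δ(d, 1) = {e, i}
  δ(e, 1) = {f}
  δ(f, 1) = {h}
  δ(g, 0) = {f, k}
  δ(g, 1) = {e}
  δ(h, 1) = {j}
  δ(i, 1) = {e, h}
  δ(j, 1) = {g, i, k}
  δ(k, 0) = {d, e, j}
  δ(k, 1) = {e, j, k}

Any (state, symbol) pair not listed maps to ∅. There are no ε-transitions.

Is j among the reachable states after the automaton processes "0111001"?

Yes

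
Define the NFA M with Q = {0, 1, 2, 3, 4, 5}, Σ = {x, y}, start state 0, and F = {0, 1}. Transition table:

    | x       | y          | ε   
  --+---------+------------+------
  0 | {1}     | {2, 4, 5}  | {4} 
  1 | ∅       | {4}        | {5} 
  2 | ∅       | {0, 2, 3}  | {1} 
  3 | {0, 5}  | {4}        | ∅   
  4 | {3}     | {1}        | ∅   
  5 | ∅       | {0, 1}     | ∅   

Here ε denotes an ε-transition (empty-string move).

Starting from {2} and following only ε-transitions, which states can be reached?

{1, 2, 5}

Begin with {2}.
ε-move 2 → 1; add 1.
ε-move 1 → 5; add 5.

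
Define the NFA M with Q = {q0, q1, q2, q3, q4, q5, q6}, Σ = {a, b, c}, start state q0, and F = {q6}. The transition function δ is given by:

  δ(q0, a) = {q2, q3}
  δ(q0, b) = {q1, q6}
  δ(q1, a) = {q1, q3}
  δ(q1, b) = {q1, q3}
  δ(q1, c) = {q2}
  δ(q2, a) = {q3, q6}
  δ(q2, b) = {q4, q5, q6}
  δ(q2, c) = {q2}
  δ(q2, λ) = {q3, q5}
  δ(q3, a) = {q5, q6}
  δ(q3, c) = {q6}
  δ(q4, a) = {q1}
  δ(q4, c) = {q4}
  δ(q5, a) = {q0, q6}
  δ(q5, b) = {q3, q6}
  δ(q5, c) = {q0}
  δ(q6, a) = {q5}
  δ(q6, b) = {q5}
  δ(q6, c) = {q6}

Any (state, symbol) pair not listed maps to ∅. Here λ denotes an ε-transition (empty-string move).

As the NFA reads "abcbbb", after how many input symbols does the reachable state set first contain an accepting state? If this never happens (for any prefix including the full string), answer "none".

Start in {q0}.
Read 'a': {q0} → {q2, q3, q5}.
Read 'b': {q2, q3, q5} → {q3, q4, q5, q6}.
None of the earlier sets intersect F, but {q3, q4, q5, q6} does.

2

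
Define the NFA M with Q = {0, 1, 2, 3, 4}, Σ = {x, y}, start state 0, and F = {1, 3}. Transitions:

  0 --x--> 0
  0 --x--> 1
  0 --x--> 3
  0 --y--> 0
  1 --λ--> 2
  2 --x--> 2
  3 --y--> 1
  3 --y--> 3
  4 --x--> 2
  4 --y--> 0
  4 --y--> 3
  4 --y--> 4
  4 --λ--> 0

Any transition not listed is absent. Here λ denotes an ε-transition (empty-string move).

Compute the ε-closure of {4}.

Begin with {4}.
ε-move 4 → 0; add 0.

{0, 4}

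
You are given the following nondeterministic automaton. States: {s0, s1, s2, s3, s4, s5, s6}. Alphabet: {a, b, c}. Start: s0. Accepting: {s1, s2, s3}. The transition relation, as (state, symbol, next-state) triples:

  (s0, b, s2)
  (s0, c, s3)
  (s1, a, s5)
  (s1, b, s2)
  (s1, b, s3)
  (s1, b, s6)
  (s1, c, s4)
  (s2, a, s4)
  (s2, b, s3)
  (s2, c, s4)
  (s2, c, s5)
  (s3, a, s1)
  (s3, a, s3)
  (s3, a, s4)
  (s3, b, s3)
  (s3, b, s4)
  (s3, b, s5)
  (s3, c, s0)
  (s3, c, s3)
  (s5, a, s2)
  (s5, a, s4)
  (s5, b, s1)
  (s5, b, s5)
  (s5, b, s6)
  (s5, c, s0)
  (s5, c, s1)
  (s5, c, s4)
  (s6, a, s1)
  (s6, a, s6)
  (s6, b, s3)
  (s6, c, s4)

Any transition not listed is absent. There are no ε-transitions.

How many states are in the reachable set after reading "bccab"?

3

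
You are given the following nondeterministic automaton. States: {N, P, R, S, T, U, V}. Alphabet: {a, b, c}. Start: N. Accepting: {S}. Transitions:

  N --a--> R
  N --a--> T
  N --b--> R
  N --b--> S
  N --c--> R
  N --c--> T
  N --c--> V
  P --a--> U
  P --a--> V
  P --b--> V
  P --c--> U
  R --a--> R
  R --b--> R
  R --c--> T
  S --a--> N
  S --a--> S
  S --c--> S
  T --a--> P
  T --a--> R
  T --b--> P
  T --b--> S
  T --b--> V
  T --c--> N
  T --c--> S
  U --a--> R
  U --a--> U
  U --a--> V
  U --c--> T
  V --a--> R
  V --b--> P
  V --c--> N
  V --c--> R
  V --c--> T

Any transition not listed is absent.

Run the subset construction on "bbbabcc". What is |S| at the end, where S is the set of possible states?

2

Start in {N}.
Read 'b': {N} → {R, S}.
Read 'b': {R, S} → {R}.
Read 'b': {R} → {R}.
Read 'a': {R} → {R}.
Read 'b': {R} → {R}.
Read 'c': {R} → {T}.
Read 'c': {T} → {N, S}.
That set has 2 states.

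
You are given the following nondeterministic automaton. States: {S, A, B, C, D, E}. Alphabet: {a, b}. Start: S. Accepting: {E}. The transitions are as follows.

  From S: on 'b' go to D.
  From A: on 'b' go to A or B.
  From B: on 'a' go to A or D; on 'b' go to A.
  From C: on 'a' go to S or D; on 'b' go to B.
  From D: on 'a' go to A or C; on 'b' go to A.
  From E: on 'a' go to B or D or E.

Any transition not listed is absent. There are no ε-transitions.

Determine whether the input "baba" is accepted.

No

Start in {S}.
Read 'b': S→{D}; now {D}.
Read 'a': D→{A, C}; now {A, C}.
Read 'b': A→{A, B}, C→{B}; now {A, B}.
Read 'a': A→∅, B→{A, D}; now {A, D}.
The final set {A, D} contains no accepting state.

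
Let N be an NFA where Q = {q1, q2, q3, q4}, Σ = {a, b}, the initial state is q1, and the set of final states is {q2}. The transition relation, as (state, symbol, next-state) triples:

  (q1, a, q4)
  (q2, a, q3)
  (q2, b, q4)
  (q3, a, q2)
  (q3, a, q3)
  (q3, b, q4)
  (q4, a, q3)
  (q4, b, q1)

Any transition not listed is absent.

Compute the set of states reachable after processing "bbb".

Start in {q1}.
Read 'b': q1→∅; now ∅.
The set is empty and remains empty for the remaining 2 symbols.

∅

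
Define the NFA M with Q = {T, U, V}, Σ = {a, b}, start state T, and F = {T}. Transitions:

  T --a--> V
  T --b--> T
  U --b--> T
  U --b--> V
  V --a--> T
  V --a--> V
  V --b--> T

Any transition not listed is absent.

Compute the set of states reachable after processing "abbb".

Start in {T}.
Read 'a': T→{V}; now {V}.
Read 'b': V→{T}; now {T}.
Read 'b': T→{T}; now {T}.
Read 'b': T→{T}; now {T}.

{T}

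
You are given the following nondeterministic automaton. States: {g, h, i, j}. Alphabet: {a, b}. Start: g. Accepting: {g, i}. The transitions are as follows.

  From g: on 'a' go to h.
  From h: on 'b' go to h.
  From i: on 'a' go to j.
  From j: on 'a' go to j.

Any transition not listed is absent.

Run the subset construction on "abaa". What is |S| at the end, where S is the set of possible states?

0

Start in {g}.
Read 'a': g→{h}; now {h}.
Read 'b': h→{h}; now {h}.
Read 'a': h→∅; now ∅.
The set is empty and remains empty for the remaining 1 symbol.
That set has 0 states.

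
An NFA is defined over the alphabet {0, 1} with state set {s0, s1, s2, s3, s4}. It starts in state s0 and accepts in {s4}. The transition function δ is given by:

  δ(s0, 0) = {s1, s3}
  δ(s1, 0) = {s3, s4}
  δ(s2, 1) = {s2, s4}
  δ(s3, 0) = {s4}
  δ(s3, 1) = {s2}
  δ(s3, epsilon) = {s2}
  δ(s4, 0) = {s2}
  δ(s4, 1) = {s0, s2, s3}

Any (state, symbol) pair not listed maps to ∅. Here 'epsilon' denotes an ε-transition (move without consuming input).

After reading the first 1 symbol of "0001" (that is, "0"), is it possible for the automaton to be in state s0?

No

Start in {s0}.
Read '0': s0→{s1, s3}; union {s1, s3}; ε-closure = {s1, s2, s3}.
State s0 is not in {s1, s2, s3}.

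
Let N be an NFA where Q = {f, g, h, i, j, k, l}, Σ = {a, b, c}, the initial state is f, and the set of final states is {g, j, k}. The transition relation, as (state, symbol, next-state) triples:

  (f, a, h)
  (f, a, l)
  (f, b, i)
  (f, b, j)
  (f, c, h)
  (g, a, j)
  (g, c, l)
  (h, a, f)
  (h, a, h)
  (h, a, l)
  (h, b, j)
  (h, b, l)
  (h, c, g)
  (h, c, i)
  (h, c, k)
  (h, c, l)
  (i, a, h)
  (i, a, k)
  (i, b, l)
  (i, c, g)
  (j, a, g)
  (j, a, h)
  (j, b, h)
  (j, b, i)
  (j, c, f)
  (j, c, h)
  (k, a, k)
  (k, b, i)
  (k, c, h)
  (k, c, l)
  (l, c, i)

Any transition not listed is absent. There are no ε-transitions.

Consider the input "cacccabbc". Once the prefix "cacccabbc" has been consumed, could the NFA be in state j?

No

Start in {f}.
Read 'c': f→{h}; now {h}.
Read 'a': h→{f, h, l}; now {f, h, l}.
Read 'c': f→{h}, h→{g, i, k, l}, l→{i}; now {g, h, i, k, l}.
Read 'c': g→{l}, h→{g, i, k, l}, i→{g}, k→{h, l}, l→{i}; now {g, h, i, k, l}.
Read 'c': g→{l}, h→{g, i, k, l}, i→{g}, k→{h, l}, l→{i}; now {g, h, i, k, l}.
Read 'a': g→{j}, h→{f, h, l}, i→{h, k}, k→{k}, l→∅; now {f, h, j, k, l}.
Read 'b': f→{i, j}, h→{j, l}, j→{h, i}, k→{i}, l→∅; now {h, i, j, l}.
Read 'b': h→{j, l}, i→{l}, j→{h, i}, l→∅; now {h, i, j, l}.
Read 'c': h→{g, i, k, l}, i→{g}, j→{f, h}, l→{i}; now {f, g, h, i, k, l}.
State j is not in {f, g, h, i, k, l}.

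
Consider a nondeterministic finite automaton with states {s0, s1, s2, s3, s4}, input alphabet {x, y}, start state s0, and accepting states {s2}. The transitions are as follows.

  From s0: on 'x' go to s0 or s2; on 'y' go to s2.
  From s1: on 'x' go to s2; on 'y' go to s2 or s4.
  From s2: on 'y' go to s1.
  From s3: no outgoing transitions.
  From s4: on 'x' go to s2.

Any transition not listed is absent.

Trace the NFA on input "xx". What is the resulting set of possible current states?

Start in {s0}.
Read 'x': {s0} → {s0, s2}.
Read 'x': {s0, s2} → {s0, s2}.

{s0, s2}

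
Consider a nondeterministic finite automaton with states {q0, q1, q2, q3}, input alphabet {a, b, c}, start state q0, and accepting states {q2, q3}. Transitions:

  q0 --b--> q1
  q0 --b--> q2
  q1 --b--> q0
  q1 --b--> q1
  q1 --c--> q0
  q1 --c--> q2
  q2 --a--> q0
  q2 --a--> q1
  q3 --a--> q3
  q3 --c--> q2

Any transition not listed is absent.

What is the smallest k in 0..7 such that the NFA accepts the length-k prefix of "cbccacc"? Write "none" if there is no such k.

Start in {q0}.
Read 'c': {q0} → ∅.
The set is empty and remains empty for the remaining 6 symbols.
No reachable set along the way intersects F.

none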